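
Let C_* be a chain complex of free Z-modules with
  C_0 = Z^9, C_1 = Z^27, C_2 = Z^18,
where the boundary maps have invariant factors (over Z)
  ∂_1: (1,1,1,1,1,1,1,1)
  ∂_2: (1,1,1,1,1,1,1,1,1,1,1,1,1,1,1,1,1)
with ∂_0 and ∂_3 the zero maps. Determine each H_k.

H_0: b_0 = 9 − 0 − 8 = 1; torsion from ∂_1 factors > 1: none. So H_0 = Z.
H_1: b_1 = 27 − 8 − 17 = 2; torsion from ∂_2 factors > 1: none. So H_1 = Z^2.
H_2: b_2 = 18 − 17 − 0 = 1; torsion from ∂_3 factors > 1: none. So H_2 = Z.

H_0 = Z,  H_1 = Z^2,  H_2 = Z.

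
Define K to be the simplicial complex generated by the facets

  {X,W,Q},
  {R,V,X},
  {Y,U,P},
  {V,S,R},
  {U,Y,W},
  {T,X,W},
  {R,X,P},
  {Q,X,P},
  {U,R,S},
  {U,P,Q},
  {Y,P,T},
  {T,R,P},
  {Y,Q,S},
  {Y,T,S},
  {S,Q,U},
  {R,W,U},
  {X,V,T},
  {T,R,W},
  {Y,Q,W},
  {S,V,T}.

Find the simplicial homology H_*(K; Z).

H_0 = Z,  H_1 = Z ⊕ Z/2,  H_2 = 0.

Fix the vertex order P < Q < R < S < T < U < V < W < X < Y and write every simplex with vertices in increasing order. Then dim K = 2 and the simplices of K are:

  0-simplices (10): P, Q, R, S, T, U, V, W, X, Y
  1-simplices (30): PQ, PR, PT, PU, PX, PY, QS, QU, QW, QX, QY, RS, RT, RU, RV, RW, RX, ST, SU, SV, SY, TV, TW, TX, TY, UW, UY, VX, WX, WY
  2-simplices (20): PQU, PQX, PRT, PRX, PTY, PUY, QSU, QSY, QWX, QWY, RSU, RSV, RTW, RUW, RVX, STV, STY, TVX, TWX, UWY

giving chain groups C_0 ≅ Z^10, C_1 ≅ Z^30, C_2 ≅ Z^20.

∂_1: C_1 → C_0 sends each edge [p,q] (with p < q) to q − p. For instance
  ∂PR = R − P.
As a 10×30 matrix over Z this has rank 9, with invariant factors (1,1,1,1,1,1,1,1,1).

The boundary map ∂_2: C_2 → C_1 acts by ∂[p,q,r] = [q,r] − [p,r] + [p,q]. For instance
  ∂TVX = VX − TX + TV,
  ∂STV = TV − SV + ST.
The 30×20 boundary matrix has rank 20 and Smith normal form diag(1,1,1,1,1,1,1,1,1,1,1,1,1,1,1,1,1,1,1,2).

Reading off H_k = ker ∂_k / im ∂_{k+1}:

  H_0: rank C_0 − rank ∂_1 = 10 − 9 = 1, and the invariant factors of ∂_1 are all 1, so H_0 = Z.
  H_1: rank ker ∂_1 − rank ∂_2 = (30 − 9) − 20 = 1, and ∂_2 has invariant factor 2 > 1, so H_1 = Z ⊕ Z/2.
  H_2: rank ker ∂_2 − rank ∂_3 = (20 − 20) − 0 = 0, and there is no ∂_3, so H_2 = 0.

As a check, the Euler characteristic is 10 − 30 + 20 = 0, which agrees with 1 − 1 + 0 = 0.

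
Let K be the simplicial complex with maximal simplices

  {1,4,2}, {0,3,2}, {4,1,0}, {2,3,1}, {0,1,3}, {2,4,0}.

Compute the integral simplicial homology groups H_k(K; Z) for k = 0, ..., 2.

H_0 = Z,  H_1 = 0,  H_2 = Z.

K has 5 vertices, 9 edges, 6 triangles.
rank ∂_0 = 0, rank ∂_1 = 4 ⇒ b_0 = 5 − 0 − 4 = 1; all invariant factors of ∂_1 are 1 so no torsion. So H_0 ≅ Z.
rank ∂_1 = 4, rank ∂_2 = 5 ⇒ b_1 = 9 − 4 − 5 = 0; all invariant factors of ∂_2 are 1 so no torsion. So H_1 ≅ 0.
rank ∂_2 = 5, rank ∂_3 = 0 ⇒ b_2 = 6 − 5 − 0 = 1. So H_2 ≅ Z.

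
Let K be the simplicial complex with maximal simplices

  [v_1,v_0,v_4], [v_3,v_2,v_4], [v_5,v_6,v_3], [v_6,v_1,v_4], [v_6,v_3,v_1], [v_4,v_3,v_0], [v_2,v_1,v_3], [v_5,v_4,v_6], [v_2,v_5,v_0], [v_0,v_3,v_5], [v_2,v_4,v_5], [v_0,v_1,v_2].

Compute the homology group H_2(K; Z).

H_2 = 0.

Take the total order v_0 < v_1 < v_2 < v_3 < v_4 < v_5 < v_6 on the vertex set. Then K (dimension 2) consists of the simplices:

  0-simplices (7): [v_0], [v_1], [v_2], [v_3], [v_4], [v_5], [v_6]
  1-simplices (18): (18 of them)
  2-simplices (12): (12 of them)

so the chain groups are C_0 ≅ Z^7, C_1 ≅ Z^18, C_2 ≅ Z^12.

Boundary ∂_1: C_1 → C_0 is given by ∂[p,q] = [q] − [p]. For instance
  ∂[v_3,v_4] = [v_4] − [v_3].
The 7×18 boundary matrix has rank 6 and Smith normal form diag(1,1,1,1,1,1).

The boundary map ∂_2: C_2 → C_1 sends each 2-simplex [p,q,r] to [q,r] − [p,r] + [p,q]. For instance
  ∂[v_1,v_2,v_3] = [v_2,v_3] − [v_1,v_3] + [v_1,v_2],
  ∂[v_4,v_5,v_6] = [v_5,v_6] − [v_4,v_6] + [v_4,v_5].
As a 18×12 matrix over Z this has rank 12, with invariant factors (1,1,1,1,1,1,1,1,1,1,1,2).

Reading off H_k = ker ∂_k / im ∂_{k+1}:

  H_2: rank ker ∂_2 − rank ∂_3 = (12 − 12) − 0 = 0, and there is no ∂_3, so H_2 = 0.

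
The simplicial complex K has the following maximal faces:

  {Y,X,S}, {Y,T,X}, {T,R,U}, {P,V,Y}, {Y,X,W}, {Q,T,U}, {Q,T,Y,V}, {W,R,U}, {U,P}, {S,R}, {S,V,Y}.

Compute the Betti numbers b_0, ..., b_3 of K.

b_0 = 1, b_1 = 3, b_2 = 0, b_3 = 0.

Fix the vertex order P < Q < R < S < T < U < V < W < X < Y and write every simplex with vertices in increasing order. Then dim K = 3 and the simplices of K are:

  0-simplices (10): P, Q, R, S, T, U, V, W, X, Y
  1-simplices (23): PU, PV, PY, QT, QU, QV, QY, RS, RT, RU, RW, SV, SX, SY, TU, TV, TX, TY, UW, VY, WX, WY, XY
  2-simplices (12): PVY, QTU, QTV, QTY, QVY, RTU, RUW, SVY, SXY, TVY, TXY, WXY
  3-simplices (1): QTVY

Hence C_0 ≅ Z^10, C_1 ≅ Z^23, C_2 ≅ Z^12, C_3 ≅ Z^1.

Boundary ∂_1: C_1 → C_0 is given by ∂[p,q] = [q] − [p]. For instance
  ∂QT = T − Q.
This gives a 10×23 integer matrix of rank 9; reducing to Smith normal form yields diagonal entries (1,1,1,1,1,1,1,1,1).

The boundary map ∂_2: C_2 → C_1 acts by ∂[p,q,r] = [q,r] − [p,r] + [p,q]. For instance
  ∂QTY = TY − QY + QT,
  ∂TVY = VY − TY + TV.
The resulting 23×12 matrix has rank 11, and its Smith normal form has invariant factors (1,1,1,1,1,1,1,1,1,1,1).

Boundary ∂_3: C_3 → C_2 sends each 3-simplex σ to the alternating sum Σ_i (−1)^i (σ with its i-th vertex removed). For instance
  ∂QTVY = TVY − QVY + QTY − QTV.
This gives a 12×1 integer matrix of rank 1; reducing to Smith normal form yields diagonal entries (1).

Reading off H_k = ker ∂_k / im ∂_{k+1}:

  H_0: rank C_0 − rank ∂_1 = 10 − 9 = 1, and the invariant factors of ∂_1 are all 1, so H_0 = Z.
  H_1: rank ker ∂_1 − rank ∂_2 = (23 − 9) − 11 = 3, and the invariant factors of ∂_2 are all 1, so H_1 = Z^3.
  H_2: rank ker ∂_2 − rank ∂_3 = (12 − 11) − 1 = 0, and the invariant factors of ∂_3 are all 1, so H_2 = 0.
  H_3: rank ker ∂_3 − rank ∂_4 = (1 − 1) − 0 = 0, and there is no ∂_4, so H_3 = 0.

Hence the Betti numbers are b_0 = 1, b_1 = 3, b_2 = 0, b_3 = 0.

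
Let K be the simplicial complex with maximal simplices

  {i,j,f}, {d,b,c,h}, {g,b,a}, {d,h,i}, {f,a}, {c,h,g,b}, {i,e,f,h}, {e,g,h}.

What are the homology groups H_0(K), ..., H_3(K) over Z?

We work with the vertex ordering a < b < c < d < e < f < g < h < i < j. The simplices of K, each written with vertices in increasing order, are:

  0-simplices (10): a, b, c, d, e, f, g, h, i, j
  1-simplices (22): ab, af, ag, bc, bd, bg, bh, cd, cg, ch, dh, di, ef, eg, eh, ei, fh, fi, fj, gh, hi, ij
  2-simplices (15): abg, bcd, bcg, bch, bdh, bgh, cdh, cgh, dhi, efh, efi, egh, ehi, fhi, fij
  3-simplices (3): bcdh, bcgh, efhi

so the chain groups are C_0 ≅ Z^10, C_1 ≅ Z^22, C_2 ≅ Z^15, C_3 ≅ Z^3.

Boundary ∂_1: C_1 → C_0 maps an edge to its endpoints' difference, ∂[p,q] = q − p.
The 10×22 boundary matrix has rank 9 and Smith normal form diag(1,1,1,1,1,1,1,1,1).

The boundary map ∂_2: C_2 → C_1 acts by ∂[p,q,r] = [q,r] − [p,r] + [p,q]. For instance
  ∂cdh = dh − ch + cd,
  ∂bgh = gh − bh + bg.
The 22×15 boundary matrix has rank 12 and Smith normal form diag(1,1,1,1,1,1,1,1,1,1,1,1).

∂_3: C_3 → C_2 sends each 3-simplex σ to the alternating sum Σ_i (−1)^i (σ with its i-th vertex removed). For instance
  ∂efhi = fhi − ehi + efi − efh,
  ∂bcdh = cdh − bdh + bch − bcd.
As a 15×3 matrix over Z this has rank 3, with invariant factors (1,1,1).

From H_k ≅ ker(∂_k) / im(∂_{k+1}) we obtain:

  H_0: rank C_0 − rank ∂_1 = 10 − 9 = 1, and the invariant factors of ∂_1 are all 1, so H_0 = Z.
  H_1: rank ker ∂_1 − rank ∂_2 = (22 − 9) − 12 = 1, and the invariant factors of ∂_2 are all 1, so H_1 = Z.
  H_2: rank ker ∂_2 − rank ∂_3 = (15 − 12) − 3 = 0, and the invariant factors of ∂_3 are all 1, so H_2 = 0.
  H_3: rank ker ∂_3 − rank ∂_4 = (3 − 3) − 0 = 0, and there is no ∂_4, so H_3 = 0.

H_0 = Z,  H_1 = Z,  H_2 = 0,  H_3 = 0.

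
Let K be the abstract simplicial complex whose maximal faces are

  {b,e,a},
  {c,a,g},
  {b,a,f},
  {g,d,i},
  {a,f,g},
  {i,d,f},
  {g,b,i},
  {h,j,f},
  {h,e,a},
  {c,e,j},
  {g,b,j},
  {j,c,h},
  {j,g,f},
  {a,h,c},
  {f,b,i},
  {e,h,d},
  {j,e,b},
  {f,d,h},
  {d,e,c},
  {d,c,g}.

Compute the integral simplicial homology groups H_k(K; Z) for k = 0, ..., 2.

H_0 = Z,  H_1 = Z ⊕ Z/2,  H_2 = 0.

Take the total order a < b < c < d < e < f < g < h < i < j on the vertex set. Then K (dimension 2) consists of the simplices:

  0-simplices (10): a, b, c, d, e, f, g, h, i, j
  1-simplices (30): ab, ac, ae, af, ag, ah, be, bf, bg, bi, bj, cd, ce, cg, ch, cj, de, df, dg, dh, di, eh, ej, fg, fh, fi, fj, gi, gj, hj
  2-simplices (20): abe, abf, acg, ach, aeh, afg, bej, bfi, bgi, bgj, cde, cdg, cej, chj, deh, dfh, dfi, dgi, fgj, fhj

so the chain groups are C_0 ≅ Z^10, C_1 ≅ Z^30, C_2 ≅ Z^20.

∂_1: C_1 → C_0 is given by ∂[p,q] = [q] − [p]. For instance
  ∂gj = j − g.
As a 10×30 matrix over Z this has rank 9, with invariant factors (1,1,1,1,1,1,1,1,1).

The boundary map ∂_2: C_2 → C_1 acts by ∂[p,q,r] = [q,r] − [p,r] + [p,q]. For instance
  ∂dfh = fh − dh + df,
  ∂bgi = gi − bi + bg.
The resulting 30×20 matrix has rank 20, and its Smith normal form has invariant factors (1,1,1,1,1,1,1,1,1,1,1,1,1,1,1,1,1,1,1,2).

Reading off H_k = ker ∂_k / im ∂_{k+1}:

  H_0: rank C_0 − rank ∂_1 = 10 − 9 = 1, and the invariant factors of ∂_1 are all 1, so H_0 = Z.
  H_1: rank ker ∂_1 − rank ∂_2 = (30 − 9) − 20 = 1, and ∂_2 has invariant factor 2 > 1, so H_1 = Z ⊕ Z/2.
  H_2: rank ker ∂_2 − rank ∂_3 = (20 − 20) − 0 = 0, and there is no ∂_3, so H_2 = 0.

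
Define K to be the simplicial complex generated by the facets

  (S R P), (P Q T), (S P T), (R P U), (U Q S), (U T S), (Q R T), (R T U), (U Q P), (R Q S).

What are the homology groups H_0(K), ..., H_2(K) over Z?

We work with the vertex ordering P < Q < R < S < T < U. The simplices of K, each written with vertices in increasing order, are:

  0-simplices (6): P, Q, R, S, T, U
  1-simplices (15): PQ, PR, PS, PT, PU, QR, QS, QT, QU, RS, RT, RU, ST, SU, TU
  2-simplices (10): PQT, PQU, PRS, PRU, PST, QRS, QRT, QSU, RTU, STU

giving chain groups C_0 ≅ Z^6, C_1 ≅ Z^15, C_2 ≅ Z^10.

The boundary map ∂_1: C_1 → C_0 sends each edge [p,q] (with p < q) to q − p. For instance
  ∂PR = R − P.
As a 6×15 matrix over Z this has rank 5, with invariant factors (1,1,1,1,1).

The boundary map ∂_2: C_2 → C_1 sends each 2-simplex [p,q,r] to [q,r] − [p,r] + [p,q]. For instance
  ∂PST = ST − PT + PS,
  ∂PRU = RU − PU + PR.
The 15×10 boundary matrix has rank 10 and Smith normal form diag(1,1,1,1,1,1,1,1,1,2).

From H_k ≅ ker(∂_k) / im(∂_{k+1}) we obtain:

  H_0: rank C_0 − rank ∂_1 = 6 − 5 = 1, and the invariant factors of ∂_1 are all 1, so H_0 = Z.
  H_1: rank ker ∂_1 − rank ∂_2 = (15 − 5) − 10 = 0, and ∂_2 has invariant factor 2 > 1, so H_1 = Z_2.
  H_2: rank ker ∂_2 − rank ∂_3 = (10 − 10) − 0 = 0, and there is no ∂_3, so H_2 = 0.

H_0 = Z,  H_1 = Z_2,  H_2 = 0.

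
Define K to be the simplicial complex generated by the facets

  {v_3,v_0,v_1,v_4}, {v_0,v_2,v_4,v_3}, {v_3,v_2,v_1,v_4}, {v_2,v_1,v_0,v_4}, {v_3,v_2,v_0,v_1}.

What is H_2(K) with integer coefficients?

K has 5 vertices, 10 edges, 10 triangles, 5 3-simplices.
rank ∂_2 = 6, rank ∂_3 = 4 ⇒ b_2 = 10 − 6 − 4 = 0; all invariant factors of ∂_3 are 1 so no torsion. So H_2 ≅ 0.

H_2 ≅ 0.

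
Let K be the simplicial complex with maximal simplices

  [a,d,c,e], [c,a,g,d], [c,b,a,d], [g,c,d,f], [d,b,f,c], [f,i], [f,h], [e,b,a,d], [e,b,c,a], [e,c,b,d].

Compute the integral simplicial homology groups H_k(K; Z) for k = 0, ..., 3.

H_0 ≅ Z,  H_1 = 0,  H_2 = 0,  H_3 ≅ Z.

Fix the vertex order a < b < c < d < e < f < g < h < i and write every simplex with vertices in increasing order. Then dim K = 3 and the simplices of K are:

  0-simplices (9): a, b, c, d, e, f, g, h, i
  1-simplices (19): ab, ac, ad, ae, ag, bc, bd, be, bf, cd, ce, cf, cg, de, df, dg, fg, fh, fi
  2-simplices (18): abc, abd, abe, acd, ace, acg, ade, adg, bcd, bce, bcf, bde, bdf, cde, cdf, cdg, cfg, dfg
  3-simplices (8): abcd, abce, abde, acde, acdg, bcde, bcdf, cdfg

giving chain groups C_0 ≅ Z^9, C_1 ≅ Z^19, C_2 ≅ Z^18, C_3 ≅ Z^8.

∂_1: C_1 → C_0 is given by ∂[p,q] = [q] − [p].
The 9×19 boundary matrix has rank 8 and Smith normal form diag(1,1,1,1,1,1,1,1).

∂_2: C_2 → C_1 maps a triangle to the signed sum of its edges. For instance
  ∂bce = ce − be + bc,
  ∂bdf = df − bf + bd.
As a 19×18 matrix over Z this has rank 11, with invariant factors (1,1,1,1,1,1,1,1,1,1,1).

Boundary ∂_3: C_3 → C_2 sends each 3-simplex σ to the alternating sum Σ_i (−1)^i (σ with its i-th vertex removed). For instance
  ∂bcdf = cdf − bdf + bcf − bcd,
  ∂cdfg = dfg − cfg + cdg − cdf.
As a 18×8 matrix over Z this has rank 7, with invariant factors (1,1,1,1,1,1,1).

From H_k ≅ ker(∂_k) / im(∂_{k+1}) we obtain:

  H_0: rank C_0 − rank ∂_1 = 9 − 8 = 1, and the invariant factors of ∂_1 are all 1, so H_0 = Z.
  H_1: rank ker ∂_1 − rank ∂_2 = (19 − 8) − 11 = 0, and the invariant factors of ∂_2 are all 1, so H_1 = 0.
  H_2: rank ker ∂_2 − rank ∂_3 = (18 − 11) − 7 = 0, and the invariant factors of ∂_3 are all 1, so H_2 = 0.
  H_3: rank ker ∂_3 − rank ∂_4 = (8 − 7) − 0 = 1, and there is no ∂_4, so H_3 = Z.

As a check, the Euler characteristic is 9 − 19 + 18 − 8 = 0, which agrees with 1 − 0 + 0 − 1 = 0.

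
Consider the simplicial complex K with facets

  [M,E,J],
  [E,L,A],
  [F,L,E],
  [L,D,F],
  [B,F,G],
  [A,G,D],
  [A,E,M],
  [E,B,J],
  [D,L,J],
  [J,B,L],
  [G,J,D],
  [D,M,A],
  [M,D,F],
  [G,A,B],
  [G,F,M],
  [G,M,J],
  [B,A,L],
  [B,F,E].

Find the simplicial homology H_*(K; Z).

H_0 = Z,  H_1 = Z × Z/2,  H_2 = 0.

Take the total order A < B < D < E < F < G < J < L < M on the vertex set. Then K (dimension 2) consists of the simplices:

  0-simplices (9): A, B, D, E, F, G, J, L, M
  1-simplices (27): AB, AD, AE, AG, AL, AM, BE, BF, BG, BJ, BL, DF, DG, DJ, DL, DM, EF, EJ, EL, EM, FG, FL, FM, GJ, GM, JL, JM
  2-simplices (18): ABG, ABL, ADG, ADM, AEL, AEM, BEF, BEJ, BFG, BJL, DFL, DFM, DGJ, DJL, EFL, EJM, FGM, GJM

Hence C_0 ≅ Z^9, C_1 ≅ Z^27, C_2 ≅ Z^18.

The boundary map ∂_1: C_1 → C_0 is given by ∂[p,q] = [q] − [p].
The resulting 9×27 matrix has rank 8, and its Smith normal form has invariant factors (1,1,1,1,1,1,1,1).

∂_2: C_2 → C_1 maps a triangle to the signed sum of its edges. For instance
  ∂DGJ = GJ − DJ + DG,
  ∂BFG = FG − BG + BF.
The resulting 27×18 matrix has rank 18, and its Smith normal form has invariant factors (1,1,1,1,1,1,1,1,1,1,1,1,1,1,1,1,1,2).

Computing H_k = (kernel of ∂_k) / (image of ∂_{k+1}):

  H_0: rank C_0 − rank ∂_1 = 9 − 8 = 1, and the invariant factors of ∂_1 are all 1, so H_0 = Z.
  H_1: rank ker ∂_1 − rank ∂_2 = (27 − 8) − 18 = 1, and ∂_2 has invariant factor 2 > 1, so H_1 = Z × Z/2.
  H_2: rank ker ∂_2 − rank ∂_3 = (18 − 18) − 0 = 0, and there is no ∂_3, so H_2 = 0.

As a check, the Euler characteristic is 9 − 27 + 18 = 0, which agrees with 1 − 1 + 0 = 0.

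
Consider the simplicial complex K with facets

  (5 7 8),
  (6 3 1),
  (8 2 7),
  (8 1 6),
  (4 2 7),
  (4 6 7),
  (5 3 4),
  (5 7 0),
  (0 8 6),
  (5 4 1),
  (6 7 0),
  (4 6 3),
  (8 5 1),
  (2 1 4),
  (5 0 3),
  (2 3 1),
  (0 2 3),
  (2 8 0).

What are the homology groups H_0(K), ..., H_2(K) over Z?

Fix the vertex order 0 < 1 < 2 < 3 < 4 < 5 < 6 < 7 < 8 and write every simplex with vertices in increasing order. Then dim K = 2 and the simplices of K are:

  0-simplices (9): [0], [1], [2], [3], [4], [5], [6], [7], [8]
  1-simplices (27): (27 of them)
  2-simplices (18): [0,2,3], [0,2,8], [0,3,5], [0,5,7], [0,6,7], [0,6,8], [1,2,3], [1,2,4], [1,3,6], [1,4,5], [1,5,8], [1,6,8], [2,4,7], [2,7,8], [3,4,5], [3,4,6], [4,6,7], [5,7,8]

giving chain groups C_0 ≅ Z^9, C_1 ≅ Z^27, C_2 ≅ Z^18.

Boundary ∂_1: C_1 → C_0 sends each edge [p,q] (with p < q) to q − p.
The 9×27 boundary matrix has rank 8 and Smith normal form diag(1,1,1,1,1,1,1,1).

The boundary map ∂_2: C_2 → C_1 sends each 2-simplex [p,q,r] to [q,r] − [p,r] + [p,q]. For instance
  ∂[1,5,8] = [5,8] − [1,8] + [1,5],
  ∂[0,2,3] = [2,3] − [0,3] + [0,2].
The resulting 27×18 matrix has rank 18, and its Smith normal form has invariant factors (1,1,1,1,1,1,1,1,1,1,1,1,1,1,1,1,1,2).

Computing H_k = (kernel of ∂_k) / (image of ∂_{k+1}):

  H_0: rank C_0 − rank ∂_1 = 9 − 8 = 1, and the invariant factors of ∂_1 are all 1, so H_0 = Z.
  H_1: rank ker ∂_1 − rank ∂_2 = (27 − 8) − 18 = 1, and ∂_2 has invariant factor 2 > 1, so H_1 = Z ⊕ Z/2Z.
  H_2: rank ker ∂_2 − rank ∂_3 = (18 − 18) − 0 = 0, and there is no ∂_3, so H_2 = 0.

As a check, the Euler characteristic is 9 − 27 + 18 = 0, which agrees with 1 − 1 + 0 = 0.
(K is a triangulation of the Klein bottle.)

H_0 = Z,  H_1 = Z ⊕ Z/2Z,  H_2 = 0.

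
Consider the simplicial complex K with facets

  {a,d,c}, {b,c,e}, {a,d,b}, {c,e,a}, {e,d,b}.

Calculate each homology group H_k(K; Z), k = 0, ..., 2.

K has 5 vertices, 10 edges, 5 triangles.
rank ∂_0 = 0, rank ∂_1 = 4 ⇒ b_0 = 5 − 0 − 4 = 1; all invariant factors of ∂_1 are 1 so no torsion. So H_0 ≅ Z.
rank ∂_1 = 4, rank ∂_2 = 5 ⇒ b_1 = 10 − 4 − 5 = 1; all invariant factors of ∂_2 are 1 so no torsion. So H_1 ≅ Z.
rank ∂_2 = 5, rank ∂_3 = 0 ⇒ b_2 = 5 − 5 − 0 = 0. So H_2 ≅ 0.

H_0 = Z,  H_1 = Z,  H_2 = 0.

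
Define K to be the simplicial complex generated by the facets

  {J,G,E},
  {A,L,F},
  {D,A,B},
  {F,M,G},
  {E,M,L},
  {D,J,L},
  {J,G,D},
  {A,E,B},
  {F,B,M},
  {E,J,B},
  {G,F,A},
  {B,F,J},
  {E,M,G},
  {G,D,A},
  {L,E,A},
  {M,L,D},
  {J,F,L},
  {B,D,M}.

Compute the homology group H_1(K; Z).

H_1 ≅ Z^2.

K has 9 vertices, 27 edges, 18 triangles.
rank ∂_1 = 8, rank ∂_2 = 17 ⇒ b_1 = 27 − 8 − 17 = 2; all invariant factors of ∂_2 are 1 so no torsion. So H_1 = Z^2.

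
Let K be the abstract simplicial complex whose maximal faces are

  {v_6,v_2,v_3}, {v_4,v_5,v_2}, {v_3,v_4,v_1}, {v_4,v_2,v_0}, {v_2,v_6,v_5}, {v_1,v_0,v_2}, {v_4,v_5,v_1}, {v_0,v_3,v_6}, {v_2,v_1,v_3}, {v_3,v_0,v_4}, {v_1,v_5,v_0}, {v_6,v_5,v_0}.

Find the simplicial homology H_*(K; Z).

H_0 = Z,  H_1 = Z/2Z,  H_2 = 0.

We work with the vertex ordering v_0 < v_1 < v_2 < v_3 < v_4 < v_5 < v_6. The simplices of K, each written with vertices in increasing order, are:

  0-simplices (7): [v_0], [v_1], [v_2], [v_3], [v_4], [v_5], [v_6]
  1-simplices (18): (18 of them)
  2-simplices (12): (12 of them)

so the chain groups are C_0 ≅ Z^7, C_1 ≅ Z^18, C_2 ≅ Z^12.

The boundary map ∂_1: C_1 → C_0 sends each edge [p,q] (with p < q) to q − p.
The 7×18 boundary matrix has rank 6 and Smith normal form diag(1,1,1,1,1,1).

Boundary ∂_2: C_2 → C_1 sends each 2-simplex [p,q,r] to [q,r] − [p,r] + [p,q]. For instance
  ∂[v_0,v_3,v_4] = [v_3,v_4] − [v_0,v_4] + [v_0,v_3],
  ∂[v_1,v_4,v_5] = [v_4,v_5] − [v_1,v_5] + [v_1,v_4].
The 18×12 boundary matrix has rank 12 and Smith normal form diag(1,1,1,1,1,1,1,1,1,1,1,2).

Reading off H_k = ker ∂_k / im ∂_{k+1}:

  H_0: rank C_0 − rank ∂_1 = 7 − 6 = 1, and the invariant factors of ∂_1 are all 1, so H_0 ≅ Z.
  H_1: rank ker ∂_1 − rank ∂_2 = (18 − 6) − 12 = 0, and ∂_2 has invariant factor 2 > 1, so H_1 ≅ Z/2Z.
  H_2: rank ker ∂_2 − rank ∂_3 = (12 − 12) − 0 = 0, and there is no ∂_3, so H_2 ≅ 0.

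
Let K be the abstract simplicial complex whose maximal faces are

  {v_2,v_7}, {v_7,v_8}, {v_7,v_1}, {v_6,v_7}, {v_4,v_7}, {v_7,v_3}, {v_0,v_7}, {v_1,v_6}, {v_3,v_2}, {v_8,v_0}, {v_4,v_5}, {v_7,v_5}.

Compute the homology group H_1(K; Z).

H_1 = Z^4.

Take the total order v_0 < v_1 < v_2 < v_3 < v_4 < v_5 < v_6 < v_7 < v_8 on the vertex set. Then K (dimension 1) consists of the simplices:

  0-simplices (9): [v_0], [v_1], [v_2], [v_3], [v_4], [v_5], [v_6], [v_7], [v_8]
  1-simplices (12): [v_0,v_7], [v_0,v_8], [v_1,v_6], [v_1,v_7], [v_2,v_3], [v_2,v_7], [v_3,v_7], [v_4,v_5], [v_4,v_7], [v_5,v_7], [v_6,v_7], [v_7,v_8]

giving chain groups C_0 ≅ Z^9, C_1 ≅ Z^12.

The boundary map ∂_1: C_1 → C_0 sends each edge [p,q] (with p < q) to q − p. For instance
  ∂[v_1,v_6] = [v_6] − [v_1].
This gives a 9×12 integer matrix of rank 8; reducing to Smith normal form yields diagonal entries (1,1,1,1,1,1,1,1).

Computing H_k = (kernel of ∂_k) / (image of ∂_{k+1}):

  H_1: rank ker ∂_1 − rank ∂_2 = (12 − 8) − 0 = 4, and there is no ∂_2, so H_1 ≅ Z^4.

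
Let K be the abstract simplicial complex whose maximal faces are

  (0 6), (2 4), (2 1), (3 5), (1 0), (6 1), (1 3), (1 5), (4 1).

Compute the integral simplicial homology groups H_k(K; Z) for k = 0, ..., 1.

H_0 = Z,  H_1 = Z^3.

Order the vertices as 0 < 1 < 2 < 3 < 4 < 5 < 6. Listing each simplex with vertices in this order, K has dimension 1 with simplices:

  0-simplices (7): [0], [1], [2], [3], [4], [5], [6]
  1-simplices (9): [0,1], [0,6], [1,2], [1,3], [1,4], [1,5], [1,6], [2,4], [3,5]

giving chain groups C_0 ≅ Z^7, C_1 ≅ Z^9.

Boundary ∂_1: C_1 → C_0 is given by ∂[p,q] = [q] − [p]. For instance
  ∂[2,4] = [4] − [2].
The 7×9 boundary matrix has rank 6 and Smith normal form diag(1,1,1,1,1,1).

From H_k ≅ ker(∂_k) / im(∂_{k+1}) we obtain:

  H_0: rank C_0 − rank ∂_1 = 7 − 6 = 1, and the invariant factors of ∂_1 are all 1, so H_0 ≅ Z.
  H_1: rank ker ∂_1 − rank ∂_2 = (9 − 6) − 0 = 3, and there is no ∂_2, so H_1 ≅ Z^3.

(K is a triangulation of a wedge of 3 circles.)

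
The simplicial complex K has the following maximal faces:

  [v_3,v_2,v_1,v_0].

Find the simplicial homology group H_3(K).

We work with the vertex ordering v_0 < v_1 < v_2 < v_3. The simplices of K, each written with vertices in increasing order, are:

  0-simplices (4): [v_0], [v_1], [v_2], [v_3]
  1-simplices (6): [v_0,v_1], [v_0,v_2], [v_0,v_3], [v_1,v_2], [v_1,v_3], [v_2,v_3]
  2-simplices (4): [v_0,v_1,v_2], [v_0,v_1,v_3], [v_0,v_2,v_3], [v_1,v_2,v_3]
  3-simplices (1): [v_0,v_1,v_2,v_3]

giving chain groups C_0 ≅ Z^4, C_1 ≅ Z^6, C_2 ≅ Z^4, C_3 ≅ Z^1.

Boundary ∂_1: C_1 → C_0 maps an edge to its endpoints' difference, ∂[p,q] = q − p.
The resulting 4×6 matrix has rank 3, and its Smith normal form has invariant factors (1,1,1).

Boundary ∂_2: C_2 → C_1 maps a triangle to the signed sum of its edges. For instance
  ∂[v_1,v_2,v_3] = [v_2,v_3] − [v_1,v_3] + [v_1,v_2],
  ∂[v_0,v_1,v_3] = [v_1,v_3] − [v_0,v_3] + [v_0,v_1].
The 6×4 boundary matrix has rank 3 and Smith normal form diag(1,1,1).

The boundary map ∂_3: C_3 → C_2 sends each 3-simplex σ to the alternating sum Σ_i (−1)^i (σ with its i-th vertex removed). For instance
  ∂[v_0,v_1,v_2,v_3] = [v_1,v_2,v_3] − [v_0,v_2,v_3] + [v_0,v_1,v_3] − [v_0,v_1,v_2].
As a 4×1 matrix over Z this has rank 1, with invariant factors (1).

Reading off H_k = ker ∂_k / im ∂_{k+1}:

  H_3: rank ker ∂_3 − rank ∂_4 = (1 − 1) − 0 = 0, and there is no ∂_4, so H_3 ≅ 0.

H_3 = 0.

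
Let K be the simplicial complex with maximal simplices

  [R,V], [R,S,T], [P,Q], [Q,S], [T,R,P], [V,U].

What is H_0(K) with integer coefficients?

H_0 ≅ Z.

Take the total order P < Q < R < S < T < U < V on the vertex set. Then K (dimension 2) consists of the simplices:

  0-simplices (7): P, Q, R, S, T, U, V
  1-simplices (9): PQ, PR, PT, QS, RS, RT, RV, ST, UV
  2-simplices (2): PRT, RST

so the chain groups are C_0 ≅ Z^7, C_1 ≅ Z^9, C_2 ≅ Z^2.

Boundary ∂_1: C_1 → C_0 sends each edge [p,q] (with p < q) to q − p. For instance
  ∂RV = V − R.
As a 7×9 matrix over Z this has rank 6, with invariant factors (1,1,1,1,1,1).

The boundary map ∂_2: C_2 → C_1 acts by ∂[p,q,r] = [q,r] − [p,r] + [p,q]. For instance
  ∂RST = ST − RT + RS,
  ∂PRT = RT − PT + PR.
As a 9×2 matrix over Z this has rank 2, with invariant factors (1,1).

Computing H_k = (kernel of ∂_k) / (image of ∂_{k+1}):

  H_0: rank C_0 − rank ∂_1 = 7 − 6 = 1, and the invariant factors of ∂_1 are all 1, so H_0 = Z.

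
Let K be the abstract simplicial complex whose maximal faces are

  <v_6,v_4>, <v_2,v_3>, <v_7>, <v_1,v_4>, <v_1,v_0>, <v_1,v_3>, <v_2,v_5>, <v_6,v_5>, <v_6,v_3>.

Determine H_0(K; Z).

H_0 ≅ Z^2.

Order the vertices as v_0 < v_1 < v_2 < v_3 < v_4 < v_5 < v_6 < v_7. Listing each simplex with vertices in this order, K has dimension 1 with simplices:

  0-simplices (8): [v_0], [v_1], [v_2], [v_3], [v_4], [v_5], [v_6], [v_7]
  1-simplices (8): [v_0,v_1], [v_1,v_3], [v_1,v_4], [v_2,v_3], [v_2,v_5], [v_3,v_6], [v_4,v_6], [v_5,v_6]

so the chain groups are C_0 ≅ Z^8, C_1 ≅ Z^8.

The boundary map ∂_1: C_1 → C_0 is given by ∂[p,q] = [q] − [p]. For instance
  ∂[v_1,v_3] = [v_3] − [v_1].
The resulting 8×8 matrix has rank 6, and its Smith normal form has invariant factors (1,1,1,1,1,1).

From H_k ≅ ker(∂_k) / im(∂_{k+1}) we obtain:

  H_0: rank C_0 − rank ∂_1 = 8 − 6 = 2, and the invariant factors of ∂_1 are all 1, so H_0 ≅ Z^2.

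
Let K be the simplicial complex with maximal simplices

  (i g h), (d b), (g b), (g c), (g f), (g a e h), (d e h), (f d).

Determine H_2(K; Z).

Fix the vertex order a < b < c < d < e < f < g < h < i and write every simplex with vertices in increasing order. Then dim K = 3 and the simplices of K are:

  0-simplices (9): a, b, c, d, e, f, g, h, i
  1-simplices (15): ae, ag, ah, bd, bg, cg, de, df, dh, eg, eh, fg, gh, gi, hi
  2-simplices (6): aeg, aeh, agh, deh, egh, ghi
  3-simplices (1): aegh

Hence C_0 ≅ Z^9, C_1 ≅ Z^15, C_2 ≅ Z^6, C_3 ≅ Z^1.

Boundary ∂_1: C_1 → C_0 is given by ∂[p,q] = [q] − [p].
As a 9×15 matrix over Z this has rank 8, with invariant factors (1,1,1,1,1,1,1,1).

∂_2: C_2 → C_1 maps a triangle to the signed sum of its edges. For instance
  ∂egh = gh − eh + eg,
  ∂aeg = eg − ag + ae.
This gives a 15×6 integer matrix of rank 5; reducing to Smith normal form yields diagonal entries (1,1,1,1,1).

Boundary ∂_3: C_3 → C_2 sends each 3-simplex σ to the alternating sum Σ_i (−1)^i (σ with its i-th vertex removed). For instance
  ∂aegh = egh − agh + aeh − aeg.
The resulting 6×1 matrix has rank 1, and its Smith normal form has invariant factors (1).

Reading off H_k = ker ∂_k / im ∂_{k+1}:

  H_2: rank ker ∂_2 − rank ∂_3 = (6 − 5) − 1 = 0, and the invariant factors of ∂_3 are all 1, so H_2 ≅ 0.

H_2 = 0.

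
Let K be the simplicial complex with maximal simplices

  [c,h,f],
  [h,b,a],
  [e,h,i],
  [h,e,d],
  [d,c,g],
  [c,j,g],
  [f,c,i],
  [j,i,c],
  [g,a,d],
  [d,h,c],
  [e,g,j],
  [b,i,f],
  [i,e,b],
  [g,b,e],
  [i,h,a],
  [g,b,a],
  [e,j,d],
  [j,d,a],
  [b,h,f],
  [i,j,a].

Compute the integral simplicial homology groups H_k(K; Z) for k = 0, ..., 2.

H_0 ≅ Z,  H_1 ≅ Z ⊕ Z/2,  H_2 = 0.

Fix the vertex order a < b < c < d < e < f < g < h < i < j and write every simplex with vertices in increasing order. Then dim K = 2 and the simplices of K are:

  0-simplices (10): a, b, c, d, e, f, g, h, i, j
  1-simplices (30): ab, ad, ag, ah, ai, aj, be, bf, bg, bh, bi, cd, cf, cg, ch, ci, cj, de, dg, dh, dj, eg, eh, ei, ej, fh, fi, gj, hi, ij
  2-simplices (20): abg, abh, adg, adj, ahi, aij, beg, bei, bfh, bfi, cdg, cdh, cfh, cfi, cgj, cij, deh, dej, egj, ehi

so the chain groups are C_0 ≅ Z^10, C_1 ≅ Z^30, C_2 ≅ Z^20.

Boundary ∂_1: C_1 → C_0 maps an edge to its endpoints' difference, ∂[p,q] = q − p. For instance
  ∂de = e − d.
The resulting 10×30 matrix has rank 9, and its Smith normal form has invariant factors (1,1,1,1,1,1,1,1,1).

∂_2: C_2 → C_1 acts by ∂[p,q,r] = [q,r] − [p,r] + [p,q]. For instance
  ∂beg = eg − bg + be,
  ∂bei = ei − bi + be.
The 30×20 boundary matrix has rank 20 and Smith normal form diag(1,1,1,1,1,1,1,1,1,1,1,1,1,1,1,1,1,1,1,2).

Reading off H_k = ker ∂_k / im ∂_{k+1}:

  H_0: rank C_0 − rank ∂_1 = 10 − 9 = 1, and the invariant factors of ∂_1 are all 1, so H_0 ≅ Z.
  H_1: rank ker ∂_1 − rank ∂_2 = (30 − 9) − 20 = 1, and ∂_2 has invariant factor 2 > 1, so H_1 ≅ Z ⊕ Z/2.
  H_2: rank ker ∂_2 − rank ∂_3 = (20 − 20) − 0 = 0, and there is no ∂_3, so H_2 ≅ 0.

As a check, the Euler characteristic is 10 − 30 + 20 = 0, which agrees with 1 − 1 + 0 = 0.
(K is a triangulation of the Klein bottle.)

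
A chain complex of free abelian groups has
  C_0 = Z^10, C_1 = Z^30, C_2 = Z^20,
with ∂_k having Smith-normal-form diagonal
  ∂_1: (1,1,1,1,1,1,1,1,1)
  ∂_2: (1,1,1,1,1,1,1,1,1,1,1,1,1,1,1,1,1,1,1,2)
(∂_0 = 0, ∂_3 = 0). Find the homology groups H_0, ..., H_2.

H_0 ≅ Z,  H_1 ≅ Z ⊕ Z/2Z,  H_2 = 0.

H_0: b_0 = 10 − 0 − 9 = 1; torsion from ∂_1 factors > 1: none. So H_0 ≅ Z.
H_1: b_1 = 30 − 9 − 20 = 1; torsion from ∂_2 factors > 1: [2]. So H_1 ≅ Z ⊕ Z/2Z.
H_2: b_2 = 20 − 20 − 0 = 0; torsion from ∂_3 factors > 1: none. So H_2 ≅ 0.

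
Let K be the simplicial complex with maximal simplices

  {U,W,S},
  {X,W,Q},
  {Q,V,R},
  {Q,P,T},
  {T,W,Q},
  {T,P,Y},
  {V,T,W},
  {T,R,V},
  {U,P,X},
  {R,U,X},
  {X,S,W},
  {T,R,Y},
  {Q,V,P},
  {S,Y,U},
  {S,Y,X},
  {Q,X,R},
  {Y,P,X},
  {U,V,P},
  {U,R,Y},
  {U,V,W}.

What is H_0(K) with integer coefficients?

Take the total order P < Q < R < S < T < U < V < W < X < Y on the vertex set. Then K (dimension 2) consists of the simplices:

  0-simplices (10): P, Q, R, S, T, U, V, W, X, Y
  1-simplices (30): PQ, PT, PU, PV, PX, PY, QR, QT, QV, QW, QX, RT, RU, RV, RX, RY, SU, SW, SX, SY, TV, TW, TY, UV, UW, UX, UY, VW, WX, XY
  2-simplices (20): PQT, PQV, PTY, PUV, PUX, PXY, QRV, QRX, QTW, QWX, RTV, RTY, RUX, RUY, SUW, SUY, SWX, SXY, TVW, UVW

Hence C_0 ≅ Z^10, C_1 ≅ Z^30, C_2 ≅ Z^20.

The boundary map ∂_1: C_1 → C_0 sends each edge [p,q] (with p < q) to q − p. For instance
  ∂VW = W − V.
As a 10×30 matrix over Z this has rank 9, with invariant factors (1,1,1,1,1,1,1,1,1).

∂_2: C_2 → C_1 maps a triangle to the signed sum of its edges. For instance
  ∂SUY = UY − SY + SU,
  ∂PUX = UX − PX + PU.
The resulting 30×20 matrix has rank 20, and its Smith normal form has invariant factors (1,1,1,1,1,1,1,1,1,1,1,1,1,1,1,1,1,1,1,2).

Reading off H_k = ker ∂_k / im ∂_{k+1}:

  H_0: rank C_0 − rank ∂_1 = 10 − 9 = 1, and the invariant factors of ∂_1 are all 1, so H_0 ≅ Z.

(K is a triangulation of the Klein bottle.)

H_0 = Z.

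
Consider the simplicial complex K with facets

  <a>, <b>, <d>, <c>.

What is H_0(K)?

We work with the vertex ordering a < b < c < d. The simplices of K, each written with vertices in increasing order, are:

  0-simplices (4): a, b, c, d

Hence C_0 ≅ Z^4.

Computing H_k = (kernel of ∂_k) / (image of ∂_{k+1}):

  H_0: rank C_0 − rank ∂_1 = 4 − 0 = 4, and there is no ∂_1, so H_0 ≅ Z^4.

H_0 ≅ Z^4.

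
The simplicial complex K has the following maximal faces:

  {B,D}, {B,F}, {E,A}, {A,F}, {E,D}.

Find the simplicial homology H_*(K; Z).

Fix the vertex order A < B < D < E < F and write every simplex with vertices in increasing order. Then dim K = 1 and the simplices of K are:

  0-simplices (5): A, B, D, E, F
  1-simplices (5): AE, AF, BD, BF, DE

Hence C_0 ≅ Z^5, C_1 ≅ Z^5.

∂_1: C_1 → C_0 is given by ∂[p,q] = [q] − [p].
The resulting 5×5 matrix has rank 4, and its Smith normal form has invariant factors (1,1,1,1).

Now H_k = ker ∂_k / im ∂_{k+1}, so:

  H_0: rank C_0 − rank ∂_1 = 5 − 4 = 1, and the invariant factors of ∂_1 are all 1, so H_0 ≅ Z.
  H_1: rank ker ∂_1 − rank ∂_2 = (5 − 4) − 0 = 1, and there is no ∂_2, so H_1 ≅ Z.

H_0 ≅ Z,  H_1 ≅ Z.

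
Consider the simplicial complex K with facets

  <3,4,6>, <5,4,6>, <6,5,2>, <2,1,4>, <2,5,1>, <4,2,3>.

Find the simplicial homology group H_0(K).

Fix the vertex order 1 < 2 < 3 < 4 < 5 < 6 and write every simplex with vertices in increasing order. Then dim K = 2 and the simplices of K are:

  0-simplices (6): [1], [2], [3], [4], [5], [6]
  1-simplices (12): [1,2], [1,4], [1,5], [2,3], [2,4], [2,5], [2,6], [3,4], [3,6], [4,5], [4,6], [5,6]
  2-simplices (6): [1,2,4], [1,2,5], [2,3,4], [2,5,6], [3,4,6], [4,5,6]

Hence C_0 ≅ Z^6, C_1 ≅ Z^12, C_2 ≅ Z^6.

∂_1: C_1 → C_0 is given by ∂[p,q] = [q] − [p]. For instance
  ∂[1,5] = [5] − [1].
As a 6×12 matrix over Z this has rank 5, with invariant factors (1,1,1,1,1).

∂_2: C_2 → C_1 acts by ∂[p,q,r] = [q,r] − [p,r] + [p,q]. For instance
  ∂[2,5,6] = [5,6] − [2,6] + [2,5],
  ∂[2,3,4] = [3,4] − [2,4] + [2,3].
The resulting 12×6 matrix has rank 6, and its Smith normal form has invariant factors (1,1,1,1,1,1).

Now H_k = ker ∂_k / im ∂_{k+1}, so:

  H_0: rank C_0 − rank ∂_1 = 6 − 5 = 1, and the invariant factors of ∂_1 are all 1, so H_0 ≅ Z.

H_0 ≅ Z.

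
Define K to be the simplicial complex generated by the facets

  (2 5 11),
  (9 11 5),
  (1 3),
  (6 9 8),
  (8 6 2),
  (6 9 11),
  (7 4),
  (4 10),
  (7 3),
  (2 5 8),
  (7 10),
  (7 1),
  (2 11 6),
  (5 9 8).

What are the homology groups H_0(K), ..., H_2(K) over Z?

H_0 ≅ Z^2,  H_1 ≅ Z^2,  H_2 ≅ Z.

Fix the vertex order 1 < 2 < 3 < 4 < 5 < 6 < 7 < 8 < 9 < 10 < 11 and write every simplex with vertices in increasing order. Then dim K = 2 and the simplices of K are:

  0-simplices (11): [1], [2], [3], [4], [5], [6], [7], [8], [9], [10], [11]
  1-simplices (18): [1,3], [1,7], [2,5], [2,6], [2,8], [2,11], [3,7], [4,7], [4,10], [5,8], [5,9], [5,11], [6,8], [6,9], [6,11], [7,10], [8,9], [9,11]
  2-simplices (8): [2,5,8], [2,5,11], [2,6,8], [2,6,11], [5,8,9], [5,9,11], [6,8,9], [6,9,11]

so the chain groups are C_0 ≅ Z^11, C_1 ≅ Z^18, C_2 ≅ Z^8.

The boundary map ∂_1: C_1 → C_0 maps an edge to its endpoints' difference, ∂[p,q] = q − p.
The 11×18 boundary matrix has rank 9 and Smith normal form diag(1,1,1,1,1,1,1,1,1).

The boundary map ∂_2: C_2 → C_1 sends each 2-simplex [p,q,r] to [q,r] − [p,r] + [p,q]. For instance
  ∂[2,5,11] = [5,11] − [2,11] + [2,5],
  ∂[2,6,8] = [6,8] − [2,8] + [2,6].
This gives a 18×8 integer matrix of rank 7; reducing to Smith normal form yields diagonal entries (1,1,1,1,1,1,1).

Reading off H_k = ker ∂_k / im ∂_{k+1}:

  H_0: rank C_0 − rank ∂_1 = 11 − 9 = 2, and the invariant factors of ∂_1 are all 1, so H_0 ≅ Z^2.
  H_1: rank ker ∂_1 − rank ∂_2 = (18 − 9) − 7 = 2, and the invariant factors of ∂_2 are all 1, so H_1 ≅ Z^2.
  H_2: rank ker ∂_2 − rank ∂_3 = (8 − 7) − 0 = 1, and there is no ∂_3, so H_2 ≅ Z.

As a check, the Euler characteristic is 11 − 18 + 8 = 1, which agrees with 2 − 2 + 1 = 1.
(K is a triangulation of the disjoint union of the 2-sphere S^2 and a wedge of 2 circles.)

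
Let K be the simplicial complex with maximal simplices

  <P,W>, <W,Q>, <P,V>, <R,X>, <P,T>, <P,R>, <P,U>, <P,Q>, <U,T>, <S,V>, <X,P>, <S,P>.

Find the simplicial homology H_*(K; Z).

H_0 = Z,  H_1 = Z^4.

Order the vertices as P < Q < R < S < T < U < V < W < X. Listing each simplex with vertices in this order, K has dimension 1 with simplices:

  0-simplices (9): P, Q, R, S, T, U, V, W, X
  1-simplices (12): PQ, PR, PS, PT, PU, PV, PW, PX, QW, RX, SV, TU

so the chain groups are C_0 ≅ Z^9, C_1 ≅ Z^12.

Boundary ∂_1: C_1 → C_0 maps an edge to its endpoints' difference, ∂[p,q] = q − p. For instance
  ∂PU = U − P.
The 9×12 boundary matrix has rank 8 and Smith normal form diag(1,1,1,1,1,1,1,1).

Now H_k = ker ∂_k / im ∂_{k+1}, so:

  H_0: rank C_0 − rank ∂_1 = 9 − 8 = 1, and the invariant factors of ∂_1 are all 1, so H_0 ≅ Z.
  H_1: rank ker ∂_1 − rank ∂_2 = (12 − 8) − 0 = 4, and there is no ∂_2, so H_1 ≅ Z^4.

(K is a triangulation of a wedge of 4 circles.)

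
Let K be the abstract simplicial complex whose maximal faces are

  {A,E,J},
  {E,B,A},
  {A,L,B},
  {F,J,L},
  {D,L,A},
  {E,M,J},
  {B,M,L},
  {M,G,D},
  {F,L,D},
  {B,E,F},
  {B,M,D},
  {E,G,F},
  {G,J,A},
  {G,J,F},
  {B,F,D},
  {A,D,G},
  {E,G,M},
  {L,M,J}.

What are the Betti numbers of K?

b_0 = 1, b_1 = 1, b_2 = 0.

K has 9 vertices, 27 edges, 18 triangles.
rank ∂_0 = 0, rank ∂_1 = 8 ⇒ b_0 = 9 − 0 − 8 = 1; all invariant factors of ∂_1 are 1 so no torsion. So H_0 ≅ Z.
rank ∂_1 = 8, rank ∂_2 = 18 ⇒ b_1 = 27 − 8 − 18 = 1; ∂_2 has invariant factor(s) [2] giving torsion. So H_1 ≅ Z ⊕ Z/2Z.
rank ∂_2 = 18, rank ∂_3 = 0 ⇒ b_2 = 18 − 18 − 0 = 0. So H_2 ≅ 0.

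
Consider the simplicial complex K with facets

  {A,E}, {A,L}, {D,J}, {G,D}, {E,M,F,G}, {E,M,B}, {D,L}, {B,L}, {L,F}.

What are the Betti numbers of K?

Order the vertices as A < B < D < E < F < G < J < L < M. Listing each simplex with vertices in this order, K has dimension 3 with simplices:

  0-simplices (9): A, B, D, E, F, G, J, L, M
  1-simplices (15): AE, AL, BE, BL, BM, DG, DJ, DL, EF, EG, EM, FG, FL, FM, GM
  2-simplices (5): BEM, EFG, EFM, EGM, FGM
  3-simplices (1): EFGM

giving chain groups C_0 ≅ Z^9, C_1 ≅ Z^15, C_2 ≅ Z^5, C_3 ≅ Z^1.

Boundary ∂_1: C_1 → C_0 is given by ∂[p,q] = [q] − [p]. For instance
  ∂BE = E − B.
As a 9×15 matrix over Z this has rank 8, with invariant factors (1,1,1,1,1,1,1,1).

∂_2: C_2 → C_1 acts by ∂[p,q,r] = [q,r] − [p,r] + [p,q]. For instance
  ∂EFM = FM − EM + EF,
  ∂BEM = EM − BM + BE.
The 15×5 boundary matrix has rank 4 and Smith normal form diag(1,1,1,1).

The boundary map ∂_3: C_3 → C_2 sends each 3-simplex σ to the alternating sum Σ_i (−1)^i (σ with its i-th vertex removed). For instance
  ∂EFGM = FGM − EGM + EFM − EFG.
As a 5×1 matrix over Z this has rank 1, with invariant factors (1).

From H_k ≅ ker(∂_k) / im(∂_{k+1}) we obtain:

  H_0: rank C_0 − rank ∂_1 = 9 − 8 = 1, and the invariant factors of ∂_1 are all 1, so H_0 ≅ Z.
  H_1: rank ker ∂_1 − rank ∂_2 = (15 − 8) − 4 = 3, and the invariant factors of ∂_2 are all 1, so H_1 ≅ Z^3.
  H_2: rank ker ∂_2 − rank ∂_3 = (5 − 4) − 1 = 0, and the invariant factors of ∂_3 are all 1, so H_2 ≅ 0.
  H_3: rank ker ∂_3 − rank ∂_4 = (1 − 1) − 0 = 0, and there is no ∂_4, so H_3 ≅ 0.

As a check, the Euler characteristic is 9 − 15 + 5 − 1 = -2, which agrees with 1 − 3 + 0 − 0 = -2.

Hence the Betti numbers are b_0 = 1, b_1 = 3, b_2 = 0, b_3 = 0.

b_0 = 1, b_1 = 3, b_2 = 0, b_3 = 0.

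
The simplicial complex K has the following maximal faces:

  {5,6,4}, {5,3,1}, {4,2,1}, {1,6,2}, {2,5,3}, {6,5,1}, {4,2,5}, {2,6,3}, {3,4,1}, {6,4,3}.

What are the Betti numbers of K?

b_0 = 1, b_1 = 0, b_2 = 0.

Fix the vertex order 1 < 2 < 3 < 4 < 5 < 6 and write every simplex with vertices in increasing order. Then dim K = 2 and the simplices of K are:

  0-simplices (6): [1], [2], [3], [4], [5], [6]
  1-simplices (15): [1,2], [1,3], [1,4], [1,5], [1,6], [2,3], [2,4], [2,5], [2,6], [3,4], [3,5], [3,6], [4,5], [4,6], [5,6]
  2-simplices (10): [1,2,4], [1,2,6], [1,3,4], [1,3,5], [1,5,6], [2,3,5], [2,3,6], [2,4,5], [3,4,6], [4,5,6]

so the chain groups are C_0 ≅ Z^6, C_1 ≅ Z^15, C_2 ≅ Z^10.

∂_1: C_1 → C_0 is given by ∂[p,q] = [q] − [p].
The 6×15 boundary matrix has rank 5 and Smith normal form diag(1,1,1,1,1).

∂_2: C_2 → C_1 maps a triangle to the signed sum of its edges. For instance
  ∂[1,3,4] = [3,4] − [1,4] + [1,3],
  ∂[2,3,6] = [3,6] − [2,6] + [2,3].
The 15×10 boundary matrix has rank 10 and Smith normal form diag(1,1,1,1,1,1,1,1,1,2).

Reading off H_k = ker ∂_k / im ∂_{k+1}:

  H_0: rank C_0 − rank ∂_1 = 6 − 5 = 1, and the invariant factors of ∂_1 are all 1, so H_0 = Z.
  H_1: rank ker ∂_1 − rank ∂_2 = (15 − 5) − 10 = 0, and ∂_2 has invariant factor 2 > 1, so H_1 = Z/2Z.
  H_2: rank ker ∂_2 − rank ∂_3 = (10 − 10) − 0 = 0, and there is no ∂_3, so H_2 = 0.

Hence the Betti numbers are b_0 = 1, b_1 = 0, b_2 = 0.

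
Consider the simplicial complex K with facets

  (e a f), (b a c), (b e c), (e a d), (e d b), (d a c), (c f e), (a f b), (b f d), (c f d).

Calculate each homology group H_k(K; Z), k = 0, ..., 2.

H_0 = Z,  H_1 = Z/2,  H_2 = 0.

Take the total order a < b < c < d < e < f on the vertex set. Then K (dimension 2) consists of the simplices:

  0-simplices (6): a, b, c, d, e, f
  1-simplices (15): ab, ac, ad, ae, af, bc, bd, be, bf, cd, ce, cf, de, df, ef
  2-simplices (10): abc, abf, acd, ade, aef, bce, bde, bdf, cdf, cef

so the chain groups are C_0 ≅ Z^6, C_1 ≅ Z^15, C_2 ≅ Z^10.

The boundary map ∂_1: C_1 → C_0 is given by ∂[p,q] = [q] − [p]. For instance
  ∂cd = d − c.
This gives a 6×15 integer matrix of rank 5; reducing to Smith normal form yields diagonal entries (1,1,1,1,1).

Boundary ∂_2: C_2 → C_1 maps a triangle to the signed sum of its edges. For instance
  ∂ade = de − ae + ad,
  ∂cdf = df − cf + cd.
As a 15×10 matrix over Z this has rank 10, with invariant factors (1,1,1,1,1,1,1,1,1,2).

Now H_k = ker ∂_k / im ∂_{k+1}, so:

  H_0: rank C_0 − rank ∂_1 = 6 − 5 = 1, and the invariant factors of ∂_1 are all 1, so H_0 = Z.
  H_1: rank ker ∂_1 − rank ∂_2 = (15 − 5) − 10 = 0, and ∂_2 has invariant factor 2 > 1, so H_1 = Z/2.
  H_2: rank ker ∂_2 − rank ∂_3 = (10 − 10) − 0 = 0, and there is no ∂_3, so H_2 = 0.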